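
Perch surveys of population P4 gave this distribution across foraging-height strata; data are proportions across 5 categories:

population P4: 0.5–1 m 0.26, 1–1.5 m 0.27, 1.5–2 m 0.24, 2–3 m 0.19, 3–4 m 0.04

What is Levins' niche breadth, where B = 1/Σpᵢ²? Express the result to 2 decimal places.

4.24

Σpᵢ² = 0.26² + 0.27² + 0.24² + 0.19² + 0.04² = 0.0676 + 0.0729 + 0.0576 + 0.0361 + 0.0016 = 0.2358
B = 1 / 0.2358 = 4.2409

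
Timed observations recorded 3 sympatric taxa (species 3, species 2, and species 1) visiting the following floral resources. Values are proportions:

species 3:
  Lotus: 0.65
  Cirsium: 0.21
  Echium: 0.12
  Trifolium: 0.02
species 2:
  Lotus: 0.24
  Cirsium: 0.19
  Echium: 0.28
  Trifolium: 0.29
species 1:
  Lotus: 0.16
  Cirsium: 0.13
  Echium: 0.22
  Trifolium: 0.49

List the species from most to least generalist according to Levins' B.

species 2 > species 1 > species 3

Σp_3ᵢ² = 0.65² + 0.21² + 0.12² + 0.02² = 0.4225 + 0.0441 + 0.0144 + 0.0004 = 0.4814
B_3 = 1 / 0.4814 = 2.0773
Σp_2ᵢ² = 0.24² + 0.19² + 0.28² + 0.29² = 0.0576 + 0.0361 + 0.0784 + 0.0841 = 0.2562
B_2 = 1 / 0.2562 = 3.9032
Σp_1ᵢ² = 0.16² + 0.13² + 0.22² + 0.49² = 0.0256 + 0.0169 + 0.0484 + 0.2401 = 0.3310
B_1 = 1 / 0.3310 = 3.0211
Ranking by B (broadest → narrowest): species 2 (3.90) > species 1 (3.02) > species 3 (2.08)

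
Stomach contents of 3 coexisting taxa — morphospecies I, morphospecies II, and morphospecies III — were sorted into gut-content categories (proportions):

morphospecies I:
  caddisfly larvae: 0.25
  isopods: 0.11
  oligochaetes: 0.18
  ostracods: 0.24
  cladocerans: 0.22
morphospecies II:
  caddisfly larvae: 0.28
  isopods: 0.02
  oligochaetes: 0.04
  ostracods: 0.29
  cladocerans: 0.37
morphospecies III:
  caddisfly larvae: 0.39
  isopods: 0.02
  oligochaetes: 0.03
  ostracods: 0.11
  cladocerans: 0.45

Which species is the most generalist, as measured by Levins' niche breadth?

morphospecies I

Σp_Iᵢ² = 0.25² + 0.11² + 0.18² + 0.24² + 0.22² = 0.0625 + 0.0121 + 0.0324 + 0.0576 + 0.0484 = 0.2130
B_I = 1 / 0.2130 = 4.6948
Σp_IIᵢ² = 0.28² + 0.02² + 0.04² + 0.29² + 0.37² = 0.0784 + 0.0004 + 0.0016 + 0.0841 + 0.1369 = 0.3014
B_II = 1 / 0.3014 = 3.3179
Σp_IIIᵢ² = 0.39² + 0.02² + 0.03² + 0.11² + 0.45² = 0.1521 + 0.0004 + 0.0009 + 0.0121 + 0.2025 = 0.3680
B_III = 1 / 0.3680 = 2.7174
Highest B → broadest niche (most generalist): morphospecies I (B = 4.69).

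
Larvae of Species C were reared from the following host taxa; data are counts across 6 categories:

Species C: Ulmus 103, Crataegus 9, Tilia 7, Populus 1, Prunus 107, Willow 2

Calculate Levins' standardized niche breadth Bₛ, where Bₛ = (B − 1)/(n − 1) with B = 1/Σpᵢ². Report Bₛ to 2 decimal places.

0.27

Proportions for Species C (n=229): 103/229=0.4498, 9/229=0.0393, 7/229=0.0306, 1/229=0.0044, 107/229=0.4672, 2/229=0.0087
Σpᵢ² = 0.4498² + 0.0393² + 0.0306² + 0.0044² + 0.4672² + 0.0087² = 0.202320 + 0.001544 + 0.000936 + 0.000019 + 0.218276 + 0.000076 = 0.423171
B = 1 / 0.423171 = 2.3631
Bₛ = (B − 1)/(n − 1) = (2.3631 − 1)/(6 − 1) = 1.3631/5 = 0.2726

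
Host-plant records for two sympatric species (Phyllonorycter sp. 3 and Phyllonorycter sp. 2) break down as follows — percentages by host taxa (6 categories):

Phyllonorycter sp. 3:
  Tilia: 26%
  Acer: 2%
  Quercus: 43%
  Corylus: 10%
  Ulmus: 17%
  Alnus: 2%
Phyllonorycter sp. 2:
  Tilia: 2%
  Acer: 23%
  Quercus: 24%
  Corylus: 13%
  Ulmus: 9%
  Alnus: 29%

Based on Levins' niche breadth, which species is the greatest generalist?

Convert percentages to proportions (divide by 100).
Σp_3ᵢ² = 0.26² + 0.02² + 0.43² + 0.10² + 0.17² + 0.02² = 0.0676 + 0.0004 + 0.1849 + 0.0100 + 0.0289 + 0.0004 = 0.2922
B_3 = 1 / 0.2922 = 3.4223
Σp_2ᵢ² = 0.02² + 0.23² + 0.24² + 0.13² + 0.09² + 0.29² = 0.0004 + 0.0529 + 0.0576 + 0.0169 + 0.0081 + 0.0841 = 0.2200
B_2 = 1 / 0.2200 = 4.5455
Highest B → broadest niche (most generalist): Phyllonorycter sp. 2 (B = 4.55).

Phyllonorycter sp. 2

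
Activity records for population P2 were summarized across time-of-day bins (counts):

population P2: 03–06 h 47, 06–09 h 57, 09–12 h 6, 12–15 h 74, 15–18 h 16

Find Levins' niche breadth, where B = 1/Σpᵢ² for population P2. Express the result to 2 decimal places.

Proportions for population P2 (n=200): 47/200=0.2350, 57/200=0.2850, 6/200=0.0300, 74/200=0.3700, 16/200=0.0800
Σpᵢ² = 0.2350² + 0.2850² + 0.0300² + 0.3700² + 0.0800² = 0.055225 + 0.081225 + 0.000900 + 0.136900 + 0.006400 = 0.280650
B = 1 / 0.280650 = 3.5632

3.56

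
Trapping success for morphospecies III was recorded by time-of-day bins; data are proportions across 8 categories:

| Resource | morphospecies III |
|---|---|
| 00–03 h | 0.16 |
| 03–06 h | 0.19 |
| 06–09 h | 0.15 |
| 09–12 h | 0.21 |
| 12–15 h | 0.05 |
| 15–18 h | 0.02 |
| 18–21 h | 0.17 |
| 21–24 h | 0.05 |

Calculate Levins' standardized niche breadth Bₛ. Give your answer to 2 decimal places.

Σpᵢ² = 0.16² + 0.19² + 0.15² + 0.21² + 0.05² + 0.02² + 0.17² + 0.05² = 0.0256 + 0.0361 + 0.0225 + 0.0441 + 0.0025 + 0.0004 + 0.0289 + 0.0025 = 0.1626
B = 1 / 0.1626 = 6.1501
Bₛ = (B − 1)/(n − 1) = (6.1501 − 1)/(8 − 1) = 5.1501/7 = 0.7357

0.74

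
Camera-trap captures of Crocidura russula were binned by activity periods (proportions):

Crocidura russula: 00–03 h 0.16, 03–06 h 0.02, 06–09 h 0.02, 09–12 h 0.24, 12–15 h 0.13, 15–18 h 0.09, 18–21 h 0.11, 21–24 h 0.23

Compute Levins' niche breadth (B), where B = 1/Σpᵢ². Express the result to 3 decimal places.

Σpᵢ² = 0.16² + 0.02² + 0.02² + 0.24² + 0.13² + 0.09² + 0.11² + 0.23² = 0.0256 + 0.0004 + 0.0004 + 0.0576 + 0.0169 + 0.0081 + 0.0121 + 0.0529 = 0.1740
B = 1 / 0.1740 = 5.74713

5.747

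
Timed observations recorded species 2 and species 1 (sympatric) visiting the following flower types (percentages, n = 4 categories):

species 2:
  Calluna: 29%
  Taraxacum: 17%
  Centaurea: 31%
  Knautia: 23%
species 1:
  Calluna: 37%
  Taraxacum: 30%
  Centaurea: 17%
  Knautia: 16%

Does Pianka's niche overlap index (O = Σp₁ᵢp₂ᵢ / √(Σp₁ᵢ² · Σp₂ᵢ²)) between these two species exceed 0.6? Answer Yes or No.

Yes

Convert percentages to proportions (divide by 100).
Σ p₁ᵢp₂ᵢ = 0.1073 + 0.0510 + 0.0527 + 0.0368 = 0.2478
Σp_1ᵢ² = 0.29² + 0.17² + 0.31² + 0.23² = 0.0841 + 0.0289 + 0.0961 + 0.0529 = 0.2620
Σp_2ᵢ² = 0.37² + 0.30² + 0.17² + 0.16² = 0.1369 + 0.0900 + 0.0289 + 0.0256 = 0.2814
O = 0.2478 / √(0.2620 × 0.2814) = 0.2478 / 0.27153 = 0.9126
O = 0.9126 > 0.6 → Yes.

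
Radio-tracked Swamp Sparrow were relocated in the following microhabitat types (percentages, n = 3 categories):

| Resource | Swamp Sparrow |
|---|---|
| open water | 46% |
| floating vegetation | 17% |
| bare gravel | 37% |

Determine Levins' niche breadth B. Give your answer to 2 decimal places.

Convert percentages to proportions (divide by 100).
Σpᵢ² = 0.46² + 0.17² + 0.37² = 0.2116 + 0.0289 + 0.1369 = 0.3774
B = 1 / 0.3774 = 2.6497

2.65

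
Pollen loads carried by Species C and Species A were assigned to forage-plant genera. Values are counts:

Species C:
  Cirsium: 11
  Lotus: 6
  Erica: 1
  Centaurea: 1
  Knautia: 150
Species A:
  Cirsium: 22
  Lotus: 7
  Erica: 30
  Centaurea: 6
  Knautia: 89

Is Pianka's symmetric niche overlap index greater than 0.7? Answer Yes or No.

Proportions for Species C (n=169): 11/169=0.0651, 6/169=0.0355, 1/169=0.0059, 1/169=0.0059, 150/169=0.8876
Proportions for Species A (n=154): 22/154=0.1429, 7/154=0.0455, 30/154=0.1948, 6/154=0.0390, 89/154=0.5779
Σ p₁ᵢp₂ᵢ = 0.009303 + 0.001615 + 0.001149 + 0.000230 + 0.512944 = 0.525241
Σp_1ᵢ² = 0.0651² + 0.0355² + 0.0059² + 0.0059² + 0.8876² = 0.004238 + 0.001260 + 0.000035 + 0.000035 + 0.787834 = 0.793402
Σp_2ᵢ² = 0.1429² + 0.0455² + 0.1948² + 0.0390² + 0.5779² = 0.020420 + 0.002070 + 0.037947 + 0.001521 + 0.333968 = 0.395926
O = 0.525241 / √(0.793402 × 0.395926) = 0.525241 / 0.5604717 = 0.9371
O = 0.9371 > 0.7 → Yes.

Yes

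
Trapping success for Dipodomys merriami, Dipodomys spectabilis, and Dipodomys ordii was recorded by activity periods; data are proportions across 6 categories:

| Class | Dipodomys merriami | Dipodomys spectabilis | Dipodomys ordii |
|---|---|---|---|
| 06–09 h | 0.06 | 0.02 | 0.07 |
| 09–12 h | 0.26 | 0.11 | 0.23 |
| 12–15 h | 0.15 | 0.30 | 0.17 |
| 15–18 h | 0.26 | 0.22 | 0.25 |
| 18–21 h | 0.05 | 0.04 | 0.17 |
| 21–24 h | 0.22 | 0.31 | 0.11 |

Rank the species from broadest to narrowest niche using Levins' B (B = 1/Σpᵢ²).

Σp_merrᵢ² = 0.06² + 0.26² + 0.15² + 0.26² + 0.05² + 0.22² = 0.0036 + 0.0676 + 0.0225 + 0.0676 + 0.0025 + 0.0484 = 0.2122
B_merr = 1 / 0.2122 = 4.7125
Σp_specᵢ² = 0.02² + 0.11² + 0.30² + 0.22² + 0.04² + 0.31² = 0.0004 + 0.0121 + 0.0900 + 0.0484 + 0.0016 + 0.0961 = 0.2486
B_spec = 1 / 0.2486 = 4.0225
Σp_ordiᵢ² = 0.07² + 0.23² + 0.17² + 0.25² + 0.17² + 0.11² = 0.0049 + 0.0529 + 0.0289 + 0.0625 + 0.0289 + 0.0121 = 0.1902
B_ordi = 1 / 0.1902 = 5.2576
Ranking by B (broadest → narrowest): Dipodomys ordii (5.26) > Dipodomys merriami (4.71) > Dipodomys spectabilis (4.02)

Dipodomys ordii > Dipodomys merriami > Dipodomys spectabilis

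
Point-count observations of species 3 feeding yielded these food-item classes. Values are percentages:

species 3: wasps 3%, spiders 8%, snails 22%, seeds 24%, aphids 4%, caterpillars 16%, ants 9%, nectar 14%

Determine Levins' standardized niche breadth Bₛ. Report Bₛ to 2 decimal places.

Convert percentages to proportions (divide by 100).
Σpᵢ² = 0.03² + 0.08² + 0.22² + 0.24² + 0.04² + 0.16² + 0.09² + 0.14² = 0.0009 + 0.0064 + 0.0484 + 0.0576 + 0.0016 + 0.0256 + 0.0081 + 0.0196 = 0.1682
B = 1 / 0.1682 = 5.9453
Bₛ = (B − 1)/(n − 1) = (5.9453 − 1)/(8 − 1) = 4.9453/7 = 0.7065

0.71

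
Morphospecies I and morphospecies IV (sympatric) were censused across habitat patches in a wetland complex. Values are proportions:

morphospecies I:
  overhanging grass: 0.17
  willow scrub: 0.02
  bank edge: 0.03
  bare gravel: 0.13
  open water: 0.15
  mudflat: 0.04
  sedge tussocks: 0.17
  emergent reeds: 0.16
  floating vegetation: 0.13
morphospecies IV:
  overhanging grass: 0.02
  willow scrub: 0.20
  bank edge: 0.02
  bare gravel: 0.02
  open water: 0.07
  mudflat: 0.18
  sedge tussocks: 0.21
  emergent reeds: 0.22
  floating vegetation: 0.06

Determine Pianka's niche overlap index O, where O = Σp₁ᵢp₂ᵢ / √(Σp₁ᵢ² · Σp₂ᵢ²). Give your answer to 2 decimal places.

Σ p₁ᵢp₂ᵢ = 0.0034 + 0.0040 + 0.0006 + 0.0026 + 0.0105 + 0.0072 + 0.0357 + 0.0352 + 0.0078 = 0.1070
Σp_1ᵢ² = 0.17² + 0.02² + 0.03² + 0.13² + 0.15² + 0.04² + 0.17² + 0.16² + 0.13² = 0.0289 + 0.0004 + 0.0009 + 0.0169 + 0.0225 + 0.0016 + 0.0289 + 0.0256 + 0.0169 = 0.1426
Σp_2ᵢ² = 0.02² + 0.20² + 0.02² + 0.02² + 0.07² + 0.18² + 0.21² + 0.22² + 0.06² = 0.0004 + 0.0400 + 0.0004 + 0.0004 + 0.0049 + 0.0324 + 0.0441 + 0.0484 + 0.0036 = 0.1746
O = 0.1070 / √(0.1426 × 0.1746) = 0.1070 / 0.15779 = 0.6781

0.68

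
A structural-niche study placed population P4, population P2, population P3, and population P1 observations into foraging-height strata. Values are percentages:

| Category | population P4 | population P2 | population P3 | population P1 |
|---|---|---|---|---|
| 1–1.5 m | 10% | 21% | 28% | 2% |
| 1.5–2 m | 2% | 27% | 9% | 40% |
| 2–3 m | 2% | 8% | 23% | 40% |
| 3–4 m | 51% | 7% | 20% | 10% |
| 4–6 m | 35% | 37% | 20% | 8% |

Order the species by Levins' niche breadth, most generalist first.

population P3 > population P2 > population P1 > population P4

Convert percentages to proportions (divide by 100).
Σp_P4ᵢ² = 0.10² + 0.02² + 0.02² + 0.51² + 0.35² = 0.0100 + 0.0004 + 0.0004 + 0.2601 + 0.1225 = 0.3934
B_P4 = 1 / 0.3934 = 2.5419
Σp_P2ᵢ² = 0.21² + 0.27² + 0.08² + 0.07² + 0.37² = 0.0441 + 0.0729 + 0.0064 + 0.0049 + 0.1369 = 0.2652
B_P2 = 1 / 0.2652 = 3.7707
Σp_P3ᵢ² = 0.28² + 0.09² + 0.23² + 0.20² + 0.20² = 0.0784 + 0.0081 + 0.0529 + 0.0400 + 0.0400 = 0.2194
B_P3 = 1 / 0.2194 = 4.5579
Σp_P1ᵢ² = 0.02² + 0.40² + 0.40² + 0.10² + 0.08² = 0.0004 + 0.1600 + 0.1600 + 0.0100 + 0.0064 = 0.3368
B_P1 = 1 / 0.3368 = 2.9691
Ranking by B (broadest → narrowest): population P3 (4.56) > population P2 (3.77) > population P1 (2.97) > population P4 (2.54)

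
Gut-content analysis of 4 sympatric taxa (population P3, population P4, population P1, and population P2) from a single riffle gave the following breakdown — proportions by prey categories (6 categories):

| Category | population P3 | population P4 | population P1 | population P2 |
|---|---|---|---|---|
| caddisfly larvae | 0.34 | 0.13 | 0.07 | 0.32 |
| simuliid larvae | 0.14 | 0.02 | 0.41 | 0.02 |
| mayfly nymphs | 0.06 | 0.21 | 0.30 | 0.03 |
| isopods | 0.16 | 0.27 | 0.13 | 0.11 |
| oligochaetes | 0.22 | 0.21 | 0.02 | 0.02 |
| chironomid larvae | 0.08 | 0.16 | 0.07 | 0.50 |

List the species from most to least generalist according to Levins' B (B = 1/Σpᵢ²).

population P4 > population P3 > population P1 > population P2

Σp_P3ᵢ² = 0.34² + 0.14² + 0.06² + 0.16² + 0.22² + 0.08² = 0.1156 + 0.0196 + 0.0036 + 0.0256 + 0.0484 + 0.0064 = 0.2192
B_P3 = 1 / 0.2192 = 4.5620
Σp_P4ᵢ² = 0.13² + 0.02² + 0.21² + 0.27² + 0.21² + 0.16² = 0.0169 + 0.0004 + 0.0441 + 0.0729 + 0.0441 + 0.0256 = 0.2040
B_P4 = 1 / 0.2040 = 4.9020
Σp_P1ᵢ² = 0.07² + 0.41² + 0.30² + 0.13² + 0.02² + 0.07² = 0.0049 + 0.1681 + 0.0900 + 0.0169 + 0.0004 + 0.0049 = 0.2852
B_P1 = 1 / 0.2852 = 3.5063
Σp_P2ᵢ² = 0.32² + 0.02² + 0.03² + 0.11² + 0.02² + 0.50² = 0.1024 + 0.0004 + 0.0009 + 0.0121 + 0.0004 + 0.2500 = 0.3662
B_P2 = 1 / 0.3662 = 2.7307
Ranking by B (broadest → narrowest): population P4 (4.90) > population P3 (4.56) > population P1 (3.51) > population P2 (2.73)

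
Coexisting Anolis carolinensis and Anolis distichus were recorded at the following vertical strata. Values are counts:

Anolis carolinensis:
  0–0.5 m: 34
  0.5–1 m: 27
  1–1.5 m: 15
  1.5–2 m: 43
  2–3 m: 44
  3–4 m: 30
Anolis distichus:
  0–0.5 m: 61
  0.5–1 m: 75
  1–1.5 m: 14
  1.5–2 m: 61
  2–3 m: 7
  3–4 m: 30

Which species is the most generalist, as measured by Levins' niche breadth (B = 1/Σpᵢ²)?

Proportions for Anolis carolinensis (n=193): 34/193=0.1762, 27/193=0.1399, 15/193=0.0777, 43/193=0.2228, 44/193=0.2280, 30/193=0.1554
Proportions for Anolis distichus (n=248): 61/248=0.2460, 75/248=0.3024, 14/248=0.0565, 61/248=0.2460, 7/248=0.0282, 30/248=0.1210
Σp_caroᵢ² = 0.1762² + 0.1399² + 0.0777² + 0.2228² + 0.2280² + 0.1554² = 0.031046 + 0.019572 + 0.006037 + 0.049640 + 0.051984 + 0.024149 = 0.182428
B_caro = 1 / 0.182428 = 5.4816
Σp_distᵢ² = 0.2460² + 0.3024² + 0.0565² + 0.2460² + 0.0282² + 0.1210² = 0.060516 + 0.091446 + 0.003192 + 0.060516 + 0.000795 + 0.014641 = 0.231106
B_dist = 1 / 0.231106 = 4.3270
Highest B → broadest niche (most generalist): Anolis carolinensis (B = 5.48).

Anolis carolinensis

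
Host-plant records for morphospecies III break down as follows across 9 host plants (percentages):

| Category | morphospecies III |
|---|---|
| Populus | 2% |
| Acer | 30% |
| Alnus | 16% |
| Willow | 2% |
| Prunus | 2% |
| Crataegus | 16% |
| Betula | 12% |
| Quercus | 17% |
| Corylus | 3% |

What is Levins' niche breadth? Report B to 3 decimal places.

5.359

Convert percentages to proportions (divide by 100).
Σpᵢ² = 0.02² + 0.30² + 0.16² + 0.02² + 0.02² + 0.16² + 0.12² + 0.17² + 0.03² = 0.0004 + 0.0900 + 0.0256 + 0.0004 + 0.0004 + 0.0256 + 0.0144 + 0.0289 + 0.0009 = 0.1866
B = 1 / 0.1866 = 5.35906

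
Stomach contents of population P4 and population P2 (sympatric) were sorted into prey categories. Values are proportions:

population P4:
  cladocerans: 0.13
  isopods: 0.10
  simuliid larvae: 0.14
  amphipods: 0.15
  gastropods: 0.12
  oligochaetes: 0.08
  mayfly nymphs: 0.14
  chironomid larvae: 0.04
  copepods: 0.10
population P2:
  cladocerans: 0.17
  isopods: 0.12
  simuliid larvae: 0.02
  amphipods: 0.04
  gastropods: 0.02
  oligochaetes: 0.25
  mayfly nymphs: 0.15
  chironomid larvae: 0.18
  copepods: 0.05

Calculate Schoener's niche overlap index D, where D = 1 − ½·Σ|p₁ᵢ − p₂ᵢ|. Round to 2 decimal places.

Σ|p₁ᵢ − p₂ᵢ| = 0.04 + 0.02 + 0.12 + 0.11 + 0.10 + 0.17 + 0.01 + 0.14 + 0.05 = 0.76
D = 1 − ½ × 0.76 = 1 − 0.380 = 0.6200

0.62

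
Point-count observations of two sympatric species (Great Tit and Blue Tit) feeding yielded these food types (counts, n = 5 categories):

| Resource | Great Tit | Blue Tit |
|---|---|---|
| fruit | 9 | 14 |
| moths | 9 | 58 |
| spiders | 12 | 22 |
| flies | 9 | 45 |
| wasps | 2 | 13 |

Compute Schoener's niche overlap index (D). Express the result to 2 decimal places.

Proportions for Great Tit (n=41): 9/41=0.2195, 9/41=0.2195, 12/41=0.2927, 9/41=0.2195, 2/41=0.0488
Proportions for Blue Tit (n=152): 14/152=0.0921, 58/152=0.3816, 22/152=0.1447, 45/152=0.2961, 13/152=0.0855
Σ|p₁ᵢ − p₂ᵢ| = 0.1274 + 0.1621 + 0.1480 + 0.0766 + 0.0367 = 0.5508
D = 1 − ½ × 0.5508 = 1 − 0.27540 = 0.72460

0.72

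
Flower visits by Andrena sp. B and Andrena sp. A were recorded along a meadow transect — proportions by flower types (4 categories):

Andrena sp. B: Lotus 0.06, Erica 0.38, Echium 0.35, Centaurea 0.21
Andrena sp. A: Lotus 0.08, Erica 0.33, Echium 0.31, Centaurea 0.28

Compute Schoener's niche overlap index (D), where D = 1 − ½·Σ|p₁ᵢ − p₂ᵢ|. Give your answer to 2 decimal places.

Σ|p₁ᵢ − p₂ᵢ| = 0.02 + 0.05 + 0.04 + 0.07 = 0.18
D = 1 − ½ × 0.18 = 1 − 0.090 = 0.9100

0.91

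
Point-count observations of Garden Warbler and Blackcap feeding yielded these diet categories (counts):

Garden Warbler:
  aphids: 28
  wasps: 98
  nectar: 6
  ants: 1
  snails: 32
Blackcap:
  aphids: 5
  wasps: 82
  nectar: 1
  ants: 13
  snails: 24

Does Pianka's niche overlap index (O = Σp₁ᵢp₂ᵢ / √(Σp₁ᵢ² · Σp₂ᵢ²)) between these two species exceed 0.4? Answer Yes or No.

Yes

Proportions for Garden Warbler (n=165): 28/165=0.1697, 98/165=0.5939, 6/165=0.0364, 1/165=0.0061, 32/165=0.1939
Proportions for Blackcap (n=125): 5/125=0.0400, 82/125=0.6560, 1/125=0.0080, 13/125=0.1040, 24/125=0.1920
Σ p₁ᵢp₂ᵢ = 0.006788 + 0.389598 + 0.000291 + 0.000634 + 0.037229 = 0.434540
Σp_1ᵢ² = 0.1697² + 0.5939² + 0.0364² + 0.0061² + 0.1939² = 0.028798 + 0.352717 + 0.001325 + 0.000037 + 0.037597 = 0.420474
Σp_2ᵢ² = 0.0400² + 0.6560² + 0.0080² + 0.1040² + 0.1920² = 0.001600 + 0.430336 + 0.000064 + 0.010816 + 0.036864 = 0.479680
O = 0.434540 / √(0.420474 × 0.479680) = 0.434540 / 0.4491024 = 0.9676
O = 0.9676 > 0.4 → Yes.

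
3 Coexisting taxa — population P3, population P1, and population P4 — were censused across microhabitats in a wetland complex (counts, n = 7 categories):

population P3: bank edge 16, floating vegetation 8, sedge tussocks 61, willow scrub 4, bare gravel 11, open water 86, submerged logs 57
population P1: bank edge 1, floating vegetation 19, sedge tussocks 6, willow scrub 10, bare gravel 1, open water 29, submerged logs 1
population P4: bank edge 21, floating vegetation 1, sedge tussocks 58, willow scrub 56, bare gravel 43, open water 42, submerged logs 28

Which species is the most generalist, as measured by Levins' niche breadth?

Proportions for population P3 (n=243): 16/243=0.0658, 8/243=0.0329, 61/243=0.2510, 4/243=0.0165, 11/243=0.0453, 86/243=0.3539, 57/243=0.2346
Proportions for population P1 (n=67): 1/67=0.0149, 19/67=0.2836, 6/67=0.0896, 10/67=0.1493, 1/67=0.0149, 29/67=0.4328, 1/67=0.0149
Proportions for population P4 (n=249): 21/249=0.0843, 1/249=0.0040, 58/249=0.2329, 56/249=0.2249, 43/249=0.1727, 42/249=0.1687, 28/249=0.1124
Σp_P3ᵢ² = 0.0658² + 0.0329² + 0.2510² + 0.0165² + 0.0453² + 0.3539² + 0.2346² = 0.004330 + 0.001082 + 0.063001 + 0.000272 + 0.002052 + 0.125245 + 0.055037 = 0.251019
B_P3 = 1 / 0.251019 = 3.9838
Σp_P1ᵢ² = 0.0149² + 0.2836² + 0.0896² + 0.1493² + 0.0149² + 0.4328² + 0.0149² = 0.000222 + 0.080429 + 0.008028 + 0.022290 + 0.000222 + 0.187316 + 0.000222 = 0.298729
B_P1 = 1 / 0.298729 = 3.3475
Σp_P4ᵢ² = 0.0843² + 0.0040² + 0.2329² + 0.2249² + 0.1727² + 0.1687² + 0.1124² = 0.007106 + 0.000016 + 0.054242 + 0.050580 + 0.029825 + 0.028460 + 0.012634 = 0.182863
B_P4 = 1 / 0.182863 = 5.4686
Highest B → broadest niche (most generalist): population P4 (B = 5.47).

population P4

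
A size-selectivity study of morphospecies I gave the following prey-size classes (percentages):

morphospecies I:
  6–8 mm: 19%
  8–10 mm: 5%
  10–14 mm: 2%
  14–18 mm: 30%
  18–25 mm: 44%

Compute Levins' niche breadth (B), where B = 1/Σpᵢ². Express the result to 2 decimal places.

3.10

Convert percentages to proportions (divide by 100).
Σpᵢ² = 0.19² + 0.05² + 0.02² + 0.30² + 0.44² = 0.0361 + 0.0025 + 0.0004 + 0.0900 + 0.1936 = 0.3226
B = 1 / 0.3226 = 3.0998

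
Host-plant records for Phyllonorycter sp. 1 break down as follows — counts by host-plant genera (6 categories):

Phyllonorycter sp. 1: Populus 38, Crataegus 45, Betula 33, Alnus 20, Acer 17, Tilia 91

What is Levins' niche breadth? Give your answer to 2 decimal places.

Proportions for Phyllonorycter sp. 1 (n=244): 38/244=0.1557, 45/244=0.1844, 33/244=0.1352, 20/244=0.0820, 17/244=0.0697, 91/244=0.3730
Σpᵢ² = 0.1557² + 0.1844² + 0.1352² + 0.0820² + 0.0697² + 0.3730² = 0.024242 + 0.034003 + 0.018279 + 0.006724 + 0.004858 + 0.139129 = 0.227235
B = 1 / 0.227235 = 4.4007

4.40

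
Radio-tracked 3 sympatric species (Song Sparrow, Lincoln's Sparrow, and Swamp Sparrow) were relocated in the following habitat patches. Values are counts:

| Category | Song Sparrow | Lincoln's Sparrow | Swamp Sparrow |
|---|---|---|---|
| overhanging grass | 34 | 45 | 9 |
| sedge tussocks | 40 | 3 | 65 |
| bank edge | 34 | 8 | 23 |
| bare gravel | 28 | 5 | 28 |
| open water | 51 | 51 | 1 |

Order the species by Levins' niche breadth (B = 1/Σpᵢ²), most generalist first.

Proportions for Song Sparrow (n=187): 34/187=0.1818, 40/187=0.2139, 34/187=0.1818, 28/187=0.1497, 51/187=0.2727
Proportions for Lincoln's Sparrow (n=112): 45/112=0.4018, 3/112=0.0268, 8/112=0.0714, 5/112=0.0446, 51/112=0.4554
Proportions for Swamp Sparrow (n=126): 9/126=0.0714, 65/126=0.5159, 23/126=0.1825, 28/126=0.2222, 1/126=0.0079
Σp_Songᵢ² = 0.1818² + 0.2139² + 0.1818² + 0.1497² + 0.2727² = 0.033051 + 0.045753 + 0.033051 + 0.022410 + 0.074365 = 0.208630
B_Song = 1 / 0.208630 = 4.7932
Σp_Lincᵢ² = 0.4018² + 0.0268² + 0.0714² + 0.0446² + 0.4554² = 0.161443 + 0.000718 + 0.005098 + 0.001989 + 0.207389 = 0.376637
B_Linc = 1 / 0.376637 = 2.6551
Σp_Swamᵢ² = 0.0714² + 0.5159² + 0.1825² + 0.2222² + 0.0079² = 0.005098 + 0.266153 + 0.033306 + 0.049373 + 0.000062 = 0.353992
B_Swam = 1 / 0.353992 = 2.8249
Ranking by B (broadest → narrowest): Song Sparrow (4.79) > Swamp Sparrow (2.82) > Lincoln's Sparrow (2.66)

Song Sparrow > Swamp Sparrow > Lincoln's Sparrow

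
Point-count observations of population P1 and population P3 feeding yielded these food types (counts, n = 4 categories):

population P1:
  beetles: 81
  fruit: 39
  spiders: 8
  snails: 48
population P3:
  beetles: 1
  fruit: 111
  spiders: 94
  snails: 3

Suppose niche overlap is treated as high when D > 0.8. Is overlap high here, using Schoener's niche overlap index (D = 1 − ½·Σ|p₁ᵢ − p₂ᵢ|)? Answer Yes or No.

Proportions for population P1 (n=176): 81/176=0.4602, 39/176=0.2216, 8/176=0.0455, 48/176=0.2727
Proportions for population P3 (n=209): 1/209=0.0048, 111/209=0.5311, 94/209=0.4498, 3/209=0.0144
Σ|p₁ᵢ − p₂ᵢ| = 0.4554 + 0.3095 + 0.4043 + 0.2583 = 1.4275
D = 1 − ½ × 1.4275 = 1 − 0.71375 = 0.28625
D = 0.28625 < 0.8 → No.

No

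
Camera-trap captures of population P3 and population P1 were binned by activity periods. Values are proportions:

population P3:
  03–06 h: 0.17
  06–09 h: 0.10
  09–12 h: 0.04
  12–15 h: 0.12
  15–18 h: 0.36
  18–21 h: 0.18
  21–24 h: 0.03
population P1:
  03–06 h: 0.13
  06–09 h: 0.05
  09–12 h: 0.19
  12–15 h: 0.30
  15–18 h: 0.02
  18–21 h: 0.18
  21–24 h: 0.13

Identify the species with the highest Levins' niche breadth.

population P1

Σp_P3ᵢ² = 0.17² + 0.10² + 0.04² + 0.12² + 0.36² + 0.18² + 0.03² = 0.0289 + 0.0100 + 0.0016 + 0.0144 + 0.1296 + 0.0324 + 0.0009 = 0.2178
B_P3 = 1 / 0.2178 = 4.5914
Σp_P1ᵢ² = 0.13² + 0.05² + 0.19² + 0.30² + 0.02² + 0.18² + 0.13² = 0.0169 + 0.0025 + 0.0361 + 0.0900 + 0.0004 + 0.0324 + 0.0169 = 0.1952
B_P1 = 1 / 0.1952 = 5.1230
Highest B → broadest niche (most generalist): population P1 (B = 5.12).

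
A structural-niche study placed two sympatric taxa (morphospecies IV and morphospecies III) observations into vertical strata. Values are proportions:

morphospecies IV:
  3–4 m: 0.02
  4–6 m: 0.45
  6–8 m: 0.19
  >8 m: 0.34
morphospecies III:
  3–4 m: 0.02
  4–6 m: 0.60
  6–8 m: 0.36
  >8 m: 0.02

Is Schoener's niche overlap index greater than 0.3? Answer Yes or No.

Σ|p₁ᵢ − p₂ᵢ| = 0.00 + 0.15 + 0.17 + 0.32 = 0.64
D = 1 − ½ × 0.64 = 1 − 0.320 = 0.6800
D = 0.6800 > 0.3 → Yes.

Yes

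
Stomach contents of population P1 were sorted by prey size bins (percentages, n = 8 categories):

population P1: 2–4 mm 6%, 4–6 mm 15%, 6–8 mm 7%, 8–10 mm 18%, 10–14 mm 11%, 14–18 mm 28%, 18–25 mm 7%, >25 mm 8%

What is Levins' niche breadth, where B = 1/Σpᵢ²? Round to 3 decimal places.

6.053

Convert percentages to proportions (divide by 100).
Σpᵢ² = 0.06² + 0.15² + 0.07² + 0.18² + 0.11² + 0.28² + 0.07² + 0.08² = 0.0036 + 0.0225 + 0.0049 + 0.0324 + 0.0121 + 0.0784 + 0.0049 + 0.0064 = 0.1652
B = 1 / 0.1652 = 6.05327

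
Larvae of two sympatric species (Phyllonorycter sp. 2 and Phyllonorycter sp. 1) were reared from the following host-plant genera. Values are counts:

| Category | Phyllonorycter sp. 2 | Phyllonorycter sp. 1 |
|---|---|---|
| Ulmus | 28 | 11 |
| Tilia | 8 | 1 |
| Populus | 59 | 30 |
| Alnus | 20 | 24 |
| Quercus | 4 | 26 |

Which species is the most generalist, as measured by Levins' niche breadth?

Phyllonorycter sp. 1

Proportions for Phyllonorycter sp. 2 (n=119): 28/119=0.2353, 8/119=0.0672, 59/119=0.4958, 20/119=0.1681, 4/119=0.0336
Proportions for Phyllonorycter sp. 1 (n=92): 11/92=0.1196, 1/92=0.0109, 30/92=0.3261, 24/92=0.2609, 26/92=0.2826
Σp_2ᵢ² = 0.2353² + 0.0672² + 0.4958² + 0.1681² + 0.0336² = 0.055366 + 0.004516 + 0.245818 + 0.028258 + 0.001129 = 0.335087
B_2 = 1 / 0.335087 = 2.9843
Σp_1ᵢ² = 0.1196² + 0.0109² + 0.3261² + 0.2609² + 0.2826² = 0.014304 + 0.000119 + 0.106341 + 0.068069 + 0.079863 = 0.268696
B_1 = 1 / 0.268696 = 3.7217
Highest B → broadest niche (most generalist): Phyllonorycter sp. 1 (B = 3.72).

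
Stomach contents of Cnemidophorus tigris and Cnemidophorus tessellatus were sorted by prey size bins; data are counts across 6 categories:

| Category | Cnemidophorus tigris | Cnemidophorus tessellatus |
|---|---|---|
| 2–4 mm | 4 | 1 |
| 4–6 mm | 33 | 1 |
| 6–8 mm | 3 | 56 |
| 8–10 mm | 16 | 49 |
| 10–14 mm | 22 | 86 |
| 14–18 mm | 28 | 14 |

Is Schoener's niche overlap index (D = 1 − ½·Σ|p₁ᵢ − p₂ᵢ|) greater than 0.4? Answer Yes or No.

Yes

Proportions for Cnemidophorus tigris (n=106): 4/106=0.0377, 33/106=0.3113, 3/106=0.0283, 16/106=0.1509, 22/106=0.2075, 28/106=0.2642
Proportions for Cnemidophorus tessellatus (n=207): 1/207=0.0048, 1/207=0.0048, 56/207=0.2705, 49/207=0.2367, 86/207=0.4155, 14/207=0.0676
Σ|p₁ᵢ − p₂ᵢ| = 0.0329 + 0.3065 + 0.2422 + 0.0858 + 0.2080 + 0.1966 = 1.0720
D = 1 − ½ × 1.0720 = 1 − 0.53600 = 0.46400
D = 0.46400 > 0.4 → Yes.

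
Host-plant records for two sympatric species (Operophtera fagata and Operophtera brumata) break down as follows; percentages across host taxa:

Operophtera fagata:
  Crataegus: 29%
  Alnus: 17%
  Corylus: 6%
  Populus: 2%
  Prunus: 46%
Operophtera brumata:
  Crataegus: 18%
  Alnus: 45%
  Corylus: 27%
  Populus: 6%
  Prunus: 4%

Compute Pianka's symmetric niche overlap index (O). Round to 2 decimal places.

0.51

Convert percentages to proportions (divide by 100).
Σ p₁ᵢp₂ᵢ = 0.0522 + 0.0765 + 0.0162 + 0.0012 + 0.0184 = 0.1645
Σp_1ᵢ² = 0.29² + 0.17² + 0.06² + 0.02² + 0.46² = 0.0841 + 0.0289 + 0.0036 + 0.0004 + 0.2116 = 0.3286
Σp_2ᵢ² = 0.18² + 0.45² + 0.27² + 0.06² + 0.04² = 0.0324 + 0.2025 + 0.0729 + 0.0036 + 0.0016 = 0.3130
O = 0.1645 / √(0.3286 × 0.3130) = 0.1645 / 0.32071 = 0.5129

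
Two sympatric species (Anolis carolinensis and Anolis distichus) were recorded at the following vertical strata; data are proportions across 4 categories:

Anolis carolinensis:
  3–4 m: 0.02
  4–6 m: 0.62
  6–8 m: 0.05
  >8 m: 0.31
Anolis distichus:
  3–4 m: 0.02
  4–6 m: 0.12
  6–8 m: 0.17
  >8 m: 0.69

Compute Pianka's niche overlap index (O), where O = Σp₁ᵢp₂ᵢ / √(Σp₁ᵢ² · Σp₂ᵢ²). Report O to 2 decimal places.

0.59

Σ p₁ᵢp₂ᵢ = 0.0004 + 0.0744 + 0.0085 + 0.2139 = 0.2972
Σp_1ᵢ² = 0.02² + 0.62² + 0.05² + 0.31² = 0.0004 + 0.3844 + 0.0025 + 0.0961 = 0.4834
Σp_2ᵢ² = 0.02² + 0.12² + 0.17² + 0.69² = 0.0004 + 0.0144 + 0.0289 + 0.4761 = 0.5198
O = 0.2972 / √(0.4834 × 0.5198) = 0.2972 / 0.50127 = 0.5929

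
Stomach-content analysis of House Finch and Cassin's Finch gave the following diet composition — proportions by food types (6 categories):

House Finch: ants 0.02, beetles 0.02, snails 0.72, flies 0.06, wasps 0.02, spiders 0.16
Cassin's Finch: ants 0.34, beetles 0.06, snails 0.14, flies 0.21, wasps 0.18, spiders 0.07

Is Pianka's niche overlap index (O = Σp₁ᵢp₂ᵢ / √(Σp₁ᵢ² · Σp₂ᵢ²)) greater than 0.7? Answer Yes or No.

No

Σ p₁ᵢp₂ᵢ = 0.0068 + 0.0012 + 0.1008 + 0.0126 + 0.0036 + 0.0112 = 0.1362
Σp_1ᵢ² = 0.02² + 0.02² + 0.72² + 0.06² + 0.02² + 0.16² = 0.0004 + 0.0004 + 0.5184 + 0.0036 + 0.0004 + 0.0256 = 0.5488
Σp_2ᵢ² = 0.34² + 0.06² + 0.14² + 0.21² + 0.18² + 0.07² = 0.1156 + 0.0036 + 0.0196 + 0.0441 + 0.0324 + 0.0049 = 0.2202
O = 0.1362 / √(0.5488 × 0.2202) = 0.1362 / 0.34763 = 0.3918
O = 0.3918 < 0.7 → No.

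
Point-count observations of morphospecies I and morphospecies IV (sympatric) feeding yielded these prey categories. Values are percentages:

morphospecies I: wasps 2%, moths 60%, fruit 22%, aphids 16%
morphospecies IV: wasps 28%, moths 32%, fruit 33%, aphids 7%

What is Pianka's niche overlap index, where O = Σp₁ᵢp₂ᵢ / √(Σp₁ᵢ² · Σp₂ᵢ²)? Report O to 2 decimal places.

0.79

Convert percentages to proportions (divide by 100).
Σ p₁ᵢp₂ᵢ = 0.0056 + 0.1920 + 0.0726 + 0.0112 = 0.2814
Σp_1ᵢ² = 0.02² + 0.60² + 0.22² + 0.16² = 0.0004 + 0.3600 + 0.0484 + 0.0256 = 0.4344
Σp_2ᵢ² = 0.28² + 0.32² + 0.33² + 0.07² = 0.0784 + 0.1024 + 0.1089 + 0.0049 = 0.2946
O = 0.2814 / √(0.4344 × 0.2946) = 0.2814 / 0.35773 = 0.7866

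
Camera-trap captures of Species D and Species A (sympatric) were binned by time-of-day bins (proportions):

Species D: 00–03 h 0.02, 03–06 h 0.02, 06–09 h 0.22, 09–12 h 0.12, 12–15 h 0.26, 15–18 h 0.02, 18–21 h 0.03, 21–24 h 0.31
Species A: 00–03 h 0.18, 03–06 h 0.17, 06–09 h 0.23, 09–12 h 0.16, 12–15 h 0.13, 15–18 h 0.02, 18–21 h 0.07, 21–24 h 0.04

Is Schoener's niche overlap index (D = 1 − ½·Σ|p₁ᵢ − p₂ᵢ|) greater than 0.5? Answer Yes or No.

Σ|p₁ᵢ − p₂ᵢ| = 0.16 + 0.15 + 0.01 + 0.04 + 0.13 + 0.00 + 0.04 + 0.27 = 0.80
D = 1 − ½ × 0.80 = 1 − 0.400 = 0.6000
D = 0.6000 > 0.5 → Yes.

Yes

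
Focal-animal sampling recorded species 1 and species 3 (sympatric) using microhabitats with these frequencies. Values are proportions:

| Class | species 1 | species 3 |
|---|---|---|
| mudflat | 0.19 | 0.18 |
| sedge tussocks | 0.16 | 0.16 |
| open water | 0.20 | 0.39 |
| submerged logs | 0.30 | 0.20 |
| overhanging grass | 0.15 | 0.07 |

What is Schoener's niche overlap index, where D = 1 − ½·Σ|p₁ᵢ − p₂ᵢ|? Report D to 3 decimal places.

0.810

Σ|p₁ᵢ − p₂ᵢ| = 0.01 + 0.00 + 0.19 + 0.10 + 0.08 = 0.38
D = 1 − ½ × 0.38 = 1 − 0.190 = 0.81000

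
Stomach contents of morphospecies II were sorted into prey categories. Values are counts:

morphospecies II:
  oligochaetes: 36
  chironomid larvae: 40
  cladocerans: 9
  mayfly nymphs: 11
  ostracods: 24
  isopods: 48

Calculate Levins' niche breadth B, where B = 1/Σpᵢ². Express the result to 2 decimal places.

Proportions for morphospecies II (n=168): 36/168=0.2143, 40/168=0.2381, 9/168=0.0536, 11/168=0.0655, 24/168=0.1429, 48/168=0.2857
Σpᵢ² = 0.2143² + 0.2381² + 0.0536² + 0.0655² + 0.1429² + 0.2857² = 0.045924 + 0.056692 + 0.002873 + 0.004290 + 0.020420 + 0.081624 = 0.211823
B = 1 / 0.211823 = 4.7209

4.72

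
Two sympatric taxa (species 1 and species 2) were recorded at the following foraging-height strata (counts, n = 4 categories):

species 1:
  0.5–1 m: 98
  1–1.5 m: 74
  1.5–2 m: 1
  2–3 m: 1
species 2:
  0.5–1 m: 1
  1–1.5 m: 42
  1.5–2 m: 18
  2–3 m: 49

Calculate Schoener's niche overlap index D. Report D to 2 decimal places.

0.40

Proportions for species 1 (n=174): 98/174=0.5632, 74/174=0.4253, 1/174=0.0057, 1/174=0.0057
Proportions for species 2 (n=110): 1/110=0.0091, 42/110=0.3818, 18/110=0.1636, 49/110=0.4455
Σ|p₁ᵢ − p₂ᵢ| = 0.5541 + 0.0435 + 0.1579 + 0.4398 = 1.1953
D = 1 − ½ × 1.1953 = 1 − 0.59765 = 0.40235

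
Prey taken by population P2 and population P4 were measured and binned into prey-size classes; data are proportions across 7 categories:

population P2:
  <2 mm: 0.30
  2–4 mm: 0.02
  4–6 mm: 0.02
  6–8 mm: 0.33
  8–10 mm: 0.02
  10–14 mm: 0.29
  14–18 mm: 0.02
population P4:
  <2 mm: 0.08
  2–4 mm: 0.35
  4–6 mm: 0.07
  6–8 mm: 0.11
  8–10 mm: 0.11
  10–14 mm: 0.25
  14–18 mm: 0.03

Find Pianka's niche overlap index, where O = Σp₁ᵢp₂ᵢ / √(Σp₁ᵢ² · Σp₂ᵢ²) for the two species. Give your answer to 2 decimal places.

0.57

Σ p₁ᵢp₂ᵢ = 0.0240 + 0.0070 + 0.0014 + 0.0363 + 0.0022 + 0.0725 + 0.0006 = 0.1440
Σp_1ᵢ² = 0.30² + 0.02² + 0.02² + 0.33² + 0.02² + 0.29² + 0.02² = 0.0900 + 0.0004 + 0.0004 + 0.1089 + 0.0004 + 0.0841 + 0.0004 = 0.2846
Σp_2ᵢ² = 0.08² + 0.35² + 0.07² + 0.11² + 0.11² + 0.25² + 0.03² = 0.0064 + 0.1225 + 0.0049 + 0.0121 + 0.0121 + 0.0625 + 0.0009 = 0.2214
O = 0.1440 / √(0.2846 × 0.2214) = 0.1440 / 0.25102 = 0.5737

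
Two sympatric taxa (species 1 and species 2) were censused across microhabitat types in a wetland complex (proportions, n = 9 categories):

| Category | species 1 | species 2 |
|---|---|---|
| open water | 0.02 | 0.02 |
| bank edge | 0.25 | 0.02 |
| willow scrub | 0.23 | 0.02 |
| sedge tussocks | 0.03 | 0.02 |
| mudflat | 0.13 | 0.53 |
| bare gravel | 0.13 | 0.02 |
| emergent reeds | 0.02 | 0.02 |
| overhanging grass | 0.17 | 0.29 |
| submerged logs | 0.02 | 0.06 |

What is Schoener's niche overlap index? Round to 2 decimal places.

Σ|p₁ᵢ − p₂ᵢ| = 0.00 + 0.23 + 0.21 + 0.01 + 0.40 + 0.11 + 0.00 + 0.12 + 0.04 = 1.12
D = 1 − ½ × 1.12 = 1 − 0.560 = 0.4400

0.44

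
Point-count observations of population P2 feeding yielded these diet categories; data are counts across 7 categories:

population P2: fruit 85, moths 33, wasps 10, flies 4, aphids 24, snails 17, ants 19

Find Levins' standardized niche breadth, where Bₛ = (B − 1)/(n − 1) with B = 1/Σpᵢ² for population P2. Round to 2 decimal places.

0.47

Proportions for population P2 (n=192): 85/192=0.4427, 33/192=0.1719, 10/192=0.0521, 4/192=0.0208, 24/192=0.1250, 17/192=0.0885, 19/192=0.0990
Σpᵢ² = 0.4427² + 0.1719² + 0.0521² + 0.0208² + 0.1250² + 0.0885² + 0.0990² = 0.195983 + 0.029550 + 0.002714 + 0.000433 + 0.015625 + 0.007832 + 0.009801 = 0.261938
B = 1 / 0.261938 = 3.8177
Bₛ = (B − 1)/(n − 1) = (3.8177 − 1)/(7 − 1) = 2.8177/6 = 0.4696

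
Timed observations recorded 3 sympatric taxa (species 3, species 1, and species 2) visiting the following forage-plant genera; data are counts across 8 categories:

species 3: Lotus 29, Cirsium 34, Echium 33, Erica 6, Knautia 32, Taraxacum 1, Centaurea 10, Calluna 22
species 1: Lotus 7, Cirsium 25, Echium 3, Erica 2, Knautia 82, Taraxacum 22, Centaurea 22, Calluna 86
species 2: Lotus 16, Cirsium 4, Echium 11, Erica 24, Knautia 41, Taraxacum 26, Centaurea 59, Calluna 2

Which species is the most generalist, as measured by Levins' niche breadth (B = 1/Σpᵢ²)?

species 3

Proportions for species 3 (n=167): 29/167=0.1737, 34/167=0.2036, 33/167=0.1976, 6/167=0.0359, 32/167=0.1916, 1/167=0.0060, 10/167=0.0599, 22/167=0.1317
Proportions for species 1 (n=249): 7/249=0.0281, 25/249=0.1004, 3/249=0.0120, 2/249=0.0080, 82/249=0.3293, 22/249=0.0884, 22/249=0.0884, 86/249=0.3454
Proportions for species 2 (n=183): 16/183=0.0874, 4/183=0.0219, 11/183=0.0601, 24/183=0.1311, 41/183=0.2240, 26/183=0.1421, 59/183=0.3224, 2/183=0.0109
Σp_3ᵢ² = 0.1737² + 0.2036² + 0.1976² + 0.0359² + 0.1916² + 0.0060² + 0.0599² + 0.1317² = 0.030172 + 0.041453 + 0.039046 + 0.001289 + 0.036711 + 0.000036 + 0.003588 + 0.017345 = 0.169640
B_3 = 1 / 0.169640 = 5.8948
Σp_1ᵢ² = 0.0281² + 0.1004² + 0.0120² + 0.0080² + 0.3293² + 0.0884² + 0.0884² + 0.3454² = 0.000790 + 0.010080 + 0.000144 + 0.000064 + 0.108438 + 0.007815 + 0.007815 + 0.119301 = 0.254447
B_1 = 1 / 0.254447 = 3.9301
Σp_2ᵢ² = 0.0874² + 0.0219² + 0.0601² + 0.1311² + 0.2240² + 0.1421² + 0.3224² + 0.0109² = 0.007639 + 0.000480 + 0.003612 + 0.017187 + 0.050176 + 0.020192 + 0.103942 + 0.000119 = 0.203347
B_2 = 1 / 0.203347 = 4.9177
Highest B → broadest niche (most generalist): species 3 (B = 5.89).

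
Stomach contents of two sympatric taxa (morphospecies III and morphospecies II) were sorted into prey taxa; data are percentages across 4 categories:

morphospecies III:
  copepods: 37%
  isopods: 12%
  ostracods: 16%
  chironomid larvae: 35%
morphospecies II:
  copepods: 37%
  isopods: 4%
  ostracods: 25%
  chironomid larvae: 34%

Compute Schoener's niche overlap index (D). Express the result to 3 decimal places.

0.910

Convert percentages to proportions (divide by 100).
Σ|p₁ᵢ − p₂ᵢ| = 0.00 + 0.08 + 0.09 + 0.01 = 0.18
D = 1 − ½ × 0.18 = 1 − 0.090 = 0.91000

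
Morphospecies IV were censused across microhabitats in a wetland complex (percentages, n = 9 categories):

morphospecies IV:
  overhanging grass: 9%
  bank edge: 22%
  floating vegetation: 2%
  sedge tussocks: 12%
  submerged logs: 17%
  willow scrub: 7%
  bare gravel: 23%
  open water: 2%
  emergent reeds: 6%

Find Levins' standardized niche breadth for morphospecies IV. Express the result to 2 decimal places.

0.65

Convert percentages to proportions (divide by 100).
Σpᵢ² = 0.09² + 0.22² + 0.02² + 0.12² + 0.17² + 0.07² + 0.23² + 0.02² + 0.06² = 0.0081 + 0.0484 + 0.0004 + 0.0144 + 0.0289 + 0.0049 + 0.0529 + 0.0004 + 0.0036 = 0.1620
B = 1 / 0.1620 = 6.1728
Bₛ = (B − 1)/(n − 1) = (6.1728 − 1)/(9 − 1) = 5.1728/8 = 0.6466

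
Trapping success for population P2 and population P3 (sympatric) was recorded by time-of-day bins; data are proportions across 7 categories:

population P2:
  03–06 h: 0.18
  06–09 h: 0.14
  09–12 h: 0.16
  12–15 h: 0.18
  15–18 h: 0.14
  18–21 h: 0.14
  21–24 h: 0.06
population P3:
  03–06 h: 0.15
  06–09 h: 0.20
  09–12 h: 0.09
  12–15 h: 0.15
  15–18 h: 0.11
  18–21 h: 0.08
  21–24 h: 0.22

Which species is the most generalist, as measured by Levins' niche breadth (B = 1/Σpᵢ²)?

Σp_P2ᵢ² = 0.18² + 0.14² + 0.16² + 0.18² + 0.14² + 0.14² + 0.06² = 0.0324 + 0.0196 + 0.0256 + 0.0324 + 0.0196 + 0.0196 + 0.0036 = 0.1528
B_P2 = 1 / 0.1528 = 6.5445
Σp_P3ᵢ² = 0.15² + 0.20² + 0.09² + 0.15² + 0.11² + 0.08² + 0.22² = 0.0225 + 0.0400 + 0.0081 + 0.0225 + 0.0121 + 0.0064 + 0.0484 = 0.1600
B_P3 = 1 / 0.1600 = 6.2500
Highest B → broadest niche (most generalist): population P2 (B = 6.54).

population P2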